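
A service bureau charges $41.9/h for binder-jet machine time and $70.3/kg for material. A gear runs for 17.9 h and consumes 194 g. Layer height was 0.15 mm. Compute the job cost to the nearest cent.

Time charge: 41.9 × 17.9 → $750.01.
Material charge: 70.3 × 194/1000 → $13.6382.
Job cost: 750.01 + 13.6382 = 763.6482 ≈ $763.65.

$763.65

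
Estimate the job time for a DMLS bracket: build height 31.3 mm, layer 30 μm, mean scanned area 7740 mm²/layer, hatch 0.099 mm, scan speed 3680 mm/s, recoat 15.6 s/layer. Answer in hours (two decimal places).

Layers = ⌈31.3/0.03⌉ = 1044.
Scan path per layer = 7740 / 0.099 = 78181.8 mm.
Scan time per layer = 78181.8 / 3680 = 21.2451 s.
Per-layer time: 21.2451 + 15.6 → 36.8451 s.
Build time = 1044 × 36.8451 = 38466.2844 s = 10.69 hours.

10.69 hours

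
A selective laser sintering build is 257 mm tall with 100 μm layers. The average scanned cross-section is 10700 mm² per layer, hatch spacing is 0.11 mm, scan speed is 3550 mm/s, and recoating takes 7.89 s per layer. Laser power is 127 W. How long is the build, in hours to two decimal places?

Number of layers: 257 / 0.1 → 2570 (rounded up).
Scan path per layer: 10700 / 0.11 → 97272.7 mm.
Per-layer scan time: 97272.7 / 3550 → 27.4008 s.
Time per layer = 27.4008 + 7.89, so 35.2908 s.
2570 layers × 35.2908 s/layer = 90697.356 s, i.e. 25.19 hours.

25.19 hours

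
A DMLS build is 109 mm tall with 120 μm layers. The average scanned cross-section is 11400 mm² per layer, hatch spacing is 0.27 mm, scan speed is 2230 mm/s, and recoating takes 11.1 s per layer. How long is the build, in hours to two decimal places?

Layer count = ceil(109 / 0.12) = 909.
Hatch length per layer = 11400 / 0.27, so 42222.2 mm.
Scan time per layer = 42222.2 / 2230 = 18.9337 s.
Per-layer time = 18.9337 + 11.1, so 30.0337 s.
Build time = 909 × 30.0337 = 27300.6333 s = 7.58 hours.

7.58 hours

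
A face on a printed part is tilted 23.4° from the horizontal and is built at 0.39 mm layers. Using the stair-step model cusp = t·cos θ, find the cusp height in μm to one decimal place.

357.9 μm

Cusp = layer height × cos(23.4°) = 0.39 × 0.9178 = 0.357942 mm = 357.9 μm.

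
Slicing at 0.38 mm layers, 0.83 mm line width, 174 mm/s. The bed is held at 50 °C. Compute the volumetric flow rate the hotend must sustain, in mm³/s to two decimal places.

54.88

Extrusion cross-section = 0.38 × 0.83, so 0.3154 mm².
Volumetric flow = 174 × 0.3154 = 54.88 mm³/s.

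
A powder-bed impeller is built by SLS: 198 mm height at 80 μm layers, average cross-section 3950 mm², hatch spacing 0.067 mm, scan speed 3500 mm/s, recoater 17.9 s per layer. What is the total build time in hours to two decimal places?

23.89 hours

Number of layers: 198 / 0.08 → 2475 (rounded up).
Hatch length per layer = 3950 / 0.067, so 58955.2 mm.
Laser time per layer = 58955.2 / 3500, so 16.8443 s.
Layer cycle = 16.8443 + 17.9 = 34.7443 s.
2475 layers × 34.7443 s/layer = 85992.1425 s, i.e. 23.89 hours.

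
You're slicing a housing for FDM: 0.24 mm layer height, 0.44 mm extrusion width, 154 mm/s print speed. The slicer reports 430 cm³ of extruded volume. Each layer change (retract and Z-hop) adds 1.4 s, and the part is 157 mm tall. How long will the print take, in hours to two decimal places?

7.60 hours

Line area = 0.24 × 0.44 = 0.1056 mm².
Toolpath length = 430 cm³ / 0.1056 mm² = 430000 / 0.1056 = 4071969.7 mm.
Print-move time: 4071969.7 / 154 → 26441.4 s.
Layer count = ceil(157 / 0.24) = 655.
Layer-change overhead = 655 × 1.4 = 917 s.
Total = 26441.4 + 917 = 27358.4 s = 7.60 hours.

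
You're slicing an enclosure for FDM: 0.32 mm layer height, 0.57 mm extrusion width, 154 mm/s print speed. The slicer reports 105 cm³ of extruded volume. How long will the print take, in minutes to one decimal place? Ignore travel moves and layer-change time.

Extrusion cross-section = 0.32 × 0.57, so 0.1824 mm².
Toolpath length = 105 cm³ / 0.1824 mm² = 105000 / 0.1824 = 575657.9 mm.
Print-move time = 575657.9 / 154, so 3738 s.
In the requested units: 3738 s = 62.3 minutes.

62.3 minutes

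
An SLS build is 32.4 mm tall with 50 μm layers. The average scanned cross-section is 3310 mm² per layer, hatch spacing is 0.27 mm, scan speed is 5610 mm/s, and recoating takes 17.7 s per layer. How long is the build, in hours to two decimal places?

Layers = ⌈32.4/0.05⌉ = 648.
Scan path per layer = 3310 / 0.27 = 12259.3 mm.
Per-layer scan time: 12259.3 / 5610 → 2.1853 s.
Time per layer = 2.1853 + 17.7, so 19.8853 s.
Total: 648 × 19.8853 s = 12885.6744 s → 3.58 hours.

3.58 hours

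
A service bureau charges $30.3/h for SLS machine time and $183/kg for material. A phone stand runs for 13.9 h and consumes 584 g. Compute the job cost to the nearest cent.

Time charge = 30.3 × 13.9, so $421.17.
Material charge = 183 × 584/1000 = $106.872.
Job cost: 421.17 + 106.872 = 528.042 ≈ $528.04.

$528.04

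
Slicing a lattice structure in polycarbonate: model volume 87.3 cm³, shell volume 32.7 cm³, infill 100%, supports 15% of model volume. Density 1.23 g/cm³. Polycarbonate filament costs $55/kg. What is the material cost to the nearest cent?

$6.79

Volume inside the shell = 87.3 − 32.7, so 54.6 cm³.
Deposited infill = 1.00 × 54.6 = 54.6 cm³.
Support = 0.15 × 87.3, so 13.095 cm³.
Total extruded = 32.7 + 54.6 + 13.095, so 100.395 cm³.
Mass = 100.395 × 1.23, so 123.48585 g.
At $55/kg: 123.48585/1000 × 55 = $6.79.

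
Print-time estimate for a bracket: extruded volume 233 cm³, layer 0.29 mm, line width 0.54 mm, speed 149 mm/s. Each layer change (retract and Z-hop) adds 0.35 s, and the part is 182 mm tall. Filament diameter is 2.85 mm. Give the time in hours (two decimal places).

Extrusion cross-section = 0.29 × 0.54, so 0.1566 mm².
Path length: 233000 mm³ / 0.1566 mm² → 1487867.2 mm.
Extrusion time = 1487867.2 / 149, so 9985.7 s.
Layer count = ceil(182 / 0.29) = 628.
Non-print overhead: 628 × 0.35 → 219.8 s.
Altogether 9985.7 + 219.8 = 10205.5 s, i.e. 2.83 hours.

2.83 hours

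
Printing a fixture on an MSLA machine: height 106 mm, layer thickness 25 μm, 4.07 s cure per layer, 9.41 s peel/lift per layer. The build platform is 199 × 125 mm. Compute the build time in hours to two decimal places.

15.88 hours

Number of layers: 106 / 0.025 → 4240 (rounded up).
Each layer takes = 4.07 + 9.41 = 13.48 s.
Build time: 4240 × 13.48 s = 57155.2 s, i.e. 15.88 hours.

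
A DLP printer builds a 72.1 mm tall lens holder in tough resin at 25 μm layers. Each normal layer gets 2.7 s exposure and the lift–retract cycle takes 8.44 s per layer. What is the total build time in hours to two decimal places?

8.92 hours

Number of layers: 72.1 / 0.025 → 2884 (rounded up).
Per-layer time = 2.7 + 8.44, so 11.14 s.
Build time: 2884 × 11.14 s = 32127.76 s, i.e. 8.92 hours.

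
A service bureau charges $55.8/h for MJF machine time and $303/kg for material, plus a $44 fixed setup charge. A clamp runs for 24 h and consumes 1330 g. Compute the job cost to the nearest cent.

Time charge = 55.8 × 24 = $1339.20.
Material charge = 303 × 1330/1000, so $402.99.
Total = 1339.20 + 402.99 + 44 = $1786.19.

$1786.19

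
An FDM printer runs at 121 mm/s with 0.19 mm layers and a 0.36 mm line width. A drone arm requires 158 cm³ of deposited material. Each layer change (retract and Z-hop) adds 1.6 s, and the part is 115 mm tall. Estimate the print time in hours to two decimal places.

Bead cross-section = 0.19 × 0.36, so 0.0684 mm².
Total extruded path = 158000/0.0684 = 2309941.5 mm.
Print-move time: 2309941.5 / 121 → 19090.4 s.
Layer count = ceil(115 / 0.19) = 606.
Z-hop total = 606 × 1.6 = 969.6 s.
Altogether 19090.4 + 969.6 = 20060 s, i.e. 5.57 hours.

5.57 hours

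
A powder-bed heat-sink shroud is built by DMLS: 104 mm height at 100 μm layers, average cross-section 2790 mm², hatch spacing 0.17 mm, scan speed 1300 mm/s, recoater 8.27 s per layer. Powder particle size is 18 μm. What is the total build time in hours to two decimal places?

6.04 hours

Layers = ⌈104/0.1⌉ = 1040.
Scan path per layer = 2790 / 0.17, so 16411.8 mm.
Laser time per layer: 16411.8 / 1300 → 12.6245 s.
Per-layer time = 12.6245 + 8.27, so 20.8945 s.
1040 layers × 20.8945 s/layer = 21730.28 s, i.e. 6.04 hours.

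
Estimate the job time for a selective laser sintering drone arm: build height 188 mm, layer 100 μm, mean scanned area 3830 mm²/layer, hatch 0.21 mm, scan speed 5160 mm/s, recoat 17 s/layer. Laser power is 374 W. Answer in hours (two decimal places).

10.72 hours

Layers = ⌈188/0.1⌉ = 1880.
Hatch length per layer = 3830 / 0.21 = 18238.1 mm.
Per-layer scan time = 18238.1 / 5160 = 3.5345 s.
Layer cycle = 3.5345 + 17, so 20.5345 s.
Build time = 1880 × 20.5345 = 38604.86 s = 10.72 hours.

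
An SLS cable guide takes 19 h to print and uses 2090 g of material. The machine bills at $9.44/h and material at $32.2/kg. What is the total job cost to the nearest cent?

$246.66

Machine cost = 9.44 × 19, so $179.36.
Material charge: 32.2 × 2090/1000 → $67.298.
Job cost: 179.36 + 67.298 = 246.658 ≈ $246.66.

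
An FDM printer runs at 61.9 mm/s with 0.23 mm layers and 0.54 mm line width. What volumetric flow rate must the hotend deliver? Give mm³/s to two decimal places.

7.69

Bead cross-section = 0.23 × 0.54, so 0.1242 mm².
Volumetric flow = 61.9 × 0.1242 = 7.69 mm³/s.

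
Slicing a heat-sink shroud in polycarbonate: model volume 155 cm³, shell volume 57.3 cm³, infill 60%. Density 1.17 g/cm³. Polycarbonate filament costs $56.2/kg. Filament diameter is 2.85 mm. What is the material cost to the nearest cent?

Volume inside the shell = 155 − 57.3, so 97.7 cm³.
Infill volume = 0.60 × 97.7, so 58.62 cm³.
Total printed volume = 57.3 + 58.62, so 115.92 cm³.
Mass = 115.92 × 1.17, so 135.6264 g.
At $56.2/kg: 135.6264/1000 × 56.2 = $7.62.

$7.62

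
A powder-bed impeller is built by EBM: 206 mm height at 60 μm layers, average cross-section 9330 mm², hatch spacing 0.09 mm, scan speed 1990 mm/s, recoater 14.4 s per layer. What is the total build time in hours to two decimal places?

Layer count = ceil(206 / 0.06) = 3434.
Hatch length per layer: 9330 / 0.09 → 103666.7 mm.
Per-layer scan time = 103666.7 / 1990, so 52.0938 s.
Layer cycle = 52.0938 + 14.4 = 66.4938 s.
3434 layers × 66.4938 s/layer = 228339.7092 s, i.e. 63.43 hours.

63.43 hours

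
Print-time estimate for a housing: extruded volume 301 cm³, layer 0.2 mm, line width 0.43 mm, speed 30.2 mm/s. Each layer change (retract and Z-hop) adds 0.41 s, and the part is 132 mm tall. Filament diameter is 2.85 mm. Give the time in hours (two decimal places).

32.27 hours

Bead cross-section: 0.2 × 0.43 → 0.086 mm².
Total extruded path = 301000/0.086 = 3500000 mm.
Extrusion time = 3500000 / 30.2, so 115894 s.
Layer count = ceil(132 / 0.2) = 660.
Z-hop total = 660 × 0.41 = 270.6 s.
Altogether 115894 + 270.6 = 116164.6 s, i.e. 32.27 hours.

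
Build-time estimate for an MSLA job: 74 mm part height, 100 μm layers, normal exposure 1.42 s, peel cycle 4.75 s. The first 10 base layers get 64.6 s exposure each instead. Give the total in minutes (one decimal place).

Layers = ⌈74/0.1⌉ = 740.
Bottom layers = 10 × (64.6 + 4.75), so 693.5 s.
Regular layers = 730 × (1.42 + 4.75), so 4504.1 s.
Sum: 693.5 + 4504.1 = 5197.6 s → 86.6 minutes.

86.6 minutes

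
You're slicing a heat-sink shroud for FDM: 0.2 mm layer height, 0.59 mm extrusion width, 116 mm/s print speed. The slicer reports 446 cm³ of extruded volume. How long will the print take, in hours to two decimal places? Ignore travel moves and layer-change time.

9.05 hours

Extrusion cross-section = 0.2 × 0.59, so 0.118 mm².
Toolpath length = 446 cm³ / 0.118 mm² = 446000 / 0.118 = 3779661 mm.
Print-move time: 3779661 / 116 → 32583.3 s.
Converting: 32583.3 s = 9.05 hours.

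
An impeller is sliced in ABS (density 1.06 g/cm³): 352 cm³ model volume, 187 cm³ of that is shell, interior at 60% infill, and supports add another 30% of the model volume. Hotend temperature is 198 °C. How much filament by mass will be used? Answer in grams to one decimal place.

Interior volume = 352 − 187 = 165 cm³.
Infill volume = 0.60 × 165, so 99 cm³.
Support = 0.30 × 352, so 105.6 cm³.
Deposited volume = 187 + 99 + 105.6 = 391.6 cm³.
Mass = 391.6 × 1.06 = 415.096 g.

415.1 g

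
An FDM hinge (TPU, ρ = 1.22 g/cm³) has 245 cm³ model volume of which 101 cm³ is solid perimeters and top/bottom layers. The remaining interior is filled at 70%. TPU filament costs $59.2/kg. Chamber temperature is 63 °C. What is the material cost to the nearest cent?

$14.57

Interior volume = 245 − 101 = 144 cm³.
Infill volume = 0.70 × 144 = 100.8 cm³.
Total printed volume: 101 + 100.8 → 201.8 cm³.
Mass = 201.8 × 1.22, so 246.196 g.
Cost = 246.196 g / 1000 × $59.2/kg = $14.57.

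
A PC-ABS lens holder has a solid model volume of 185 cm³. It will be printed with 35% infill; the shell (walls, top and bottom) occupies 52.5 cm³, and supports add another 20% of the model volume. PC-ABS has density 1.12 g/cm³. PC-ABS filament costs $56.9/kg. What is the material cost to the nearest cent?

$8.66

Infill region = 185 − 52.5, so 132.5 cm³.
Infill volume = 0.35 × 132.5 = 46.375 cm³.
Support: 0.20 × 185 → 37 cm³.
Total extruded = 52.5 + 46.375 + 37 = 135.875 cm³.
Mass = 135.875 × 1.12, so 152.18 g.
Cost = 152.18 g / 1000 × $56.9/kg = $8.66.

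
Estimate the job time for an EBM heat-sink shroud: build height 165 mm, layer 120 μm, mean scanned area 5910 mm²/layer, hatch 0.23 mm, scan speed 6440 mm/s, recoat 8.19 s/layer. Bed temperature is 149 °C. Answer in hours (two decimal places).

Layer count = ceil(165 / 0.12) = 1375.
Per-layer scan distance: 5910 / 0.23 → 25695.7 mm.
Beam time per layer: 25695.7 / 6440 → 3.99 s.
Per-layer time: 3.99 + 8.19 → 12.18 s.
Total: 1375 × 12.18 s = 16747.5 s → 4.65 hours.

4.65 hours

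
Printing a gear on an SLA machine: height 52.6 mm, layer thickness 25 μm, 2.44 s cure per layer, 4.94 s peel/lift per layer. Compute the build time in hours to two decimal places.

4.31 hours

Layers = ⌈52.6/0.025⌉ = 2104.
Cycle time: 2.44 + 4.94 → 7.38 s.
Total = 2104 × 7.38 = 15527.52 s = 4.31 hours.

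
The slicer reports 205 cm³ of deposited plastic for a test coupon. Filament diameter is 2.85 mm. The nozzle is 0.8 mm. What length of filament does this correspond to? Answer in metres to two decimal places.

Filament cross-section = π × (2.85/2)² = 6.3794 mm².
L = 205000 mm³ / 6.3794 mm² = 32134.68 mm, i.e. 32.13 m.

32.13 m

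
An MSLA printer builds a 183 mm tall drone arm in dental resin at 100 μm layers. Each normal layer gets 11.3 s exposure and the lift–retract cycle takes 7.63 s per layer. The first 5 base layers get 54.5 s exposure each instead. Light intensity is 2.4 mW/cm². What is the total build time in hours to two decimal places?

9.68 hours

Layers = ⌈183/0.1⌉ = 1830.
Burn-in layers = 5 × (54.5 + 7.63) = 310.65 s.
Remaining layers: 1825 × (11.3 + 7.63) → 34547.25 s.
Total = 310.65 + 34547.25 = 34857.9 s = 9.68 hours.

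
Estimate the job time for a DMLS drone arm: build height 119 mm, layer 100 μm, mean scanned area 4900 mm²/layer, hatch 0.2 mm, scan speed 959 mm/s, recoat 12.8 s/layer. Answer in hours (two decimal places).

Layers = ⌈119/0.1⌉ = 1190.
Hatch length per layer = 4900 / 0.2 = 24500 mm.
Scan time per layer = 24500 / 959, so 25.5474 s.
Layer cycle: 25.5474 + 12.8 → 38.3474 s.
Total: 1190 × 38.3474 s = 45633.406 s → 12.68 hours.

12.68 hours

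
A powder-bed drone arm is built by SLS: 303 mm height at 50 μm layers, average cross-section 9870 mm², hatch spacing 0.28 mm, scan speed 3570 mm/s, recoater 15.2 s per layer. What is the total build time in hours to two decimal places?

42.21 hours

Layer count = ceil(303 / 0.05) = 6060.
Hatch length per layer = 9870 / 0.28 = 35250 mm.
Scan time per layer: 35250 / 3570 → 9.8739 s.
Per-layer time = 9.8739 + 15.2 = 25.0739 s.
6060 layers × 25.0739 s/layer = 151947.834 s, i.e. 42.21 hours.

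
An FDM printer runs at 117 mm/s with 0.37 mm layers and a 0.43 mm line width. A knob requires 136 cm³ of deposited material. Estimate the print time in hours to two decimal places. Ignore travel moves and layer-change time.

Extrusion cross-section = 0.37 × 0.43, so 0.1591 mm².
Toolpath length = 136 cm³ / 0.1591 mm² = 136000 / 0.1591 = 854808.3 mm.
Time extruding = 854808.3 / 117 = 7306.1 s.
That's 7306.1 s → 2.03 hours.

2.03 hours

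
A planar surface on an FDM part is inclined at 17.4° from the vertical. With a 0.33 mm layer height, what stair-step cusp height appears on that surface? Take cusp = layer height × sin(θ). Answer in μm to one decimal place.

98.7 μm

h_c = t·sin θ = 0.33 × 0.2990 = 0.09867 mm (98.7 μm).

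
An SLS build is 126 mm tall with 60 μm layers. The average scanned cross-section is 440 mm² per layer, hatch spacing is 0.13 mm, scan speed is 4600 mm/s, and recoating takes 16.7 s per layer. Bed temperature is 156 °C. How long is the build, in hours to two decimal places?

Layer count = ceil(126 / 0.06) = 2100.
Scan path per layer = 440 / 0.13, so 3384.6 mm.
Laser time per layer = 3384.6 / 4600 = 0.7358 s.
Per-layer time: 0.7358 + 16.7 → 17.4358 s.
Total: 2100 × 17.4358 s = 36615.18 s → 10.17 hours.

10.17 hours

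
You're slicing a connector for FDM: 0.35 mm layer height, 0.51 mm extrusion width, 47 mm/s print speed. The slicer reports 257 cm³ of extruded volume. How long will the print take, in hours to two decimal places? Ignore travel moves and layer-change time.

8.51 hours

Line area = 0.35 × 0.51, so 0.1785 mm².
Toolpath length = 257 cm³ / 0.1785 mm² = 257000 / 0.1785 = 1439775.9 mm.
Time extruding = 1439775.9 / 47 = 30633.5 s.
Converting: 30633.5 s = 8.51 hours.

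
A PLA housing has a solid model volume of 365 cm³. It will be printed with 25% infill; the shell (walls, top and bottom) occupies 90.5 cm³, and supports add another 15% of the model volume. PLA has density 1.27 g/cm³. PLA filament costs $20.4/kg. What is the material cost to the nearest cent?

$5.54

Volume inside the shell: 365 − 90.5 → 274.5 cm³.
Infill volume = 0.25 × 274.5 = 68.625 cm³.
Support = 0.15 × 365 = 54.75 cm³.
Total extruded = 90.5 + 68.625 + 54.75 = 213.875 cm³.
Mass: 213.875 × 1.27 → 271.62125 g.
At $20.4/kg: 271.62125/1000 × 20.4 = $5.54.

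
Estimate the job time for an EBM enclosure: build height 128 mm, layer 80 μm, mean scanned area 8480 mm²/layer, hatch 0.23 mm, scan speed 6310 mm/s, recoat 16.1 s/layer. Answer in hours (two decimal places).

9.75 hours

Layer count = ceil(128 / 0.08) = 1600.
Hatch length per layer = 8480 / 0.23 = 36869.6 mm.
Scan time per layer = 36869.6 / 6310 = 5.843 s.
Time per layer: 5.843 + 16.1 → 21.943 s.
1600 layers × 21.943 s/layer = 35108.8 s, i.e. 9.75 hours.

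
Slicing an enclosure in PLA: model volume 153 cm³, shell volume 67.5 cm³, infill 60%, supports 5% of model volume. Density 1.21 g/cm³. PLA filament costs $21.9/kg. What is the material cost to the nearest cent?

$3.35

Volume inside the shell = 153 − 67.5, so 85.5 cm³.
Infill deposited: 0.60 × 85.5 → 51.3 cm³.
Support = 0.05 × 153, so 7.65 cm³.
Deposited volume = 67.5 + 51.3 + 7.65, so 126.45 cm³.
Mass: 126.45 × 1.21 → 153.0045 g.
At $21.9/kg: 153.0045/1000 × 21.9 = $3.35.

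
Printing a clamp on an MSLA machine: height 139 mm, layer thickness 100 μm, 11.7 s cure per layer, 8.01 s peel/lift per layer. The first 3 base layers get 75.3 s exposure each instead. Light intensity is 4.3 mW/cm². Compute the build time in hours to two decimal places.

7.66 hours

Layers = ⌈139/0.1⌉ = 1390.
Burn-in layers = 3 × (75.3 + 8.01), so 249.93 s.
Regular layers: 1387 × (11.7 + 8.01) → 27337.77 s.
Sum: 249.93 + 27337.77 = 27587.7 s → 7.66 hours.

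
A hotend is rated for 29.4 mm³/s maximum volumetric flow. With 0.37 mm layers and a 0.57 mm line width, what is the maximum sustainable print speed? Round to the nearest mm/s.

139 mm/s

Bead cross-section: 0.37 × 0.57 → 0.2109 mm².
Max speed = 29.4 / 0.2109 = 139.40 ≈ 139 mm/s.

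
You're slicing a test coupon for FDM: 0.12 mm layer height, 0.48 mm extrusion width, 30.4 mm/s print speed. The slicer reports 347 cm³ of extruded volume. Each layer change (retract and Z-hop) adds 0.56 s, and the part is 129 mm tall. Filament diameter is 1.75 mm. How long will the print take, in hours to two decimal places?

Line area = 0.12 × 0.48, so 0.0576 mm².
Path length: 347000 mm³ / 0.0576 mm² → 6024305.6 mm.
Extrusion time: 6024305.6 / 30.4 → 198167.9 s.
Number of layers: 129 / 0.12 → 1075 (rounded up).
Non-print overhead = 1075 × 0.56, so 602 s.
Total = 198167.9 + 602 = 198769.9 s = 55.21 hours.

55.21 hours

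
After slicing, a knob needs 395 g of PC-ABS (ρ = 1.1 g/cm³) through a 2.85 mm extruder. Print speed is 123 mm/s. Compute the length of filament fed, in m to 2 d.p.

Extruded volume: 395/1.1 = 359.0909 cm³ (359090.9 mm³).
A = π r² = π × 1.425² = 6.3794 mm².
Length = 359090.9 / 6.3794 = 56289.13 mm = 56.29 m.

56.29 m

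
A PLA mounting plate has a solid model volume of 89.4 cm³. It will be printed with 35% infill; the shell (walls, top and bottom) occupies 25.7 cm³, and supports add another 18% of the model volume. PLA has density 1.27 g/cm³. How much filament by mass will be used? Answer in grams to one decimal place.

81.4 g

Volume inside the shell: 89.4 − 25.7 → 63.7 cm³.
Infill volume: 0.35 × 63.7 → 22.295 cm³.
Support = 0.18 × 89.4, so 16.092 cm³.
Total extruded = 25.7 + 22.295 + 16.092, so 64.087 cm³.
Mass = 64.087 × 1.27 = 81.39049 g.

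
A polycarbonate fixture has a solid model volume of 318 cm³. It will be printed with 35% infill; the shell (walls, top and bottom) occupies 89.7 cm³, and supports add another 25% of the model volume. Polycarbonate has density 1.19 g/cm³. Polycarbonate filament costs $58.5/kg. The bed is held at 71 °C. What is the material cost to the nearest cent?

$17.34

Infill region: 318 − 89.7 → 228.3 cm³.
Deposited infill = 0.35 × 228.3, so 79.905 cm³.
Support = 0.25 × 318 = 79.5 cm³.
Total extruded = 89.7 + 79.905 + 79.5 = 249.105 cm³.
Mass = 249.105 × 1.19, so 296.43495 g.
At $58.5/kg: 296.43495/1000 × 58.5 = $17.34.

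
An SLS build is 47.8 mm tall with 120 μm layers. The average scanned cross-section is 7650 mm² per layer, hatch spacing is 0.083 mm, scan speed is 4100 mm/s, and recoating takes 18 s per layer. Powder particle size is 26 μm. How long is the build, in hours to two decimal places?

Layer count = ceil(47.8 / 0.12) = 399.
Per-layer scan distance = 7650 / 0.083, so 92168.7 mm.
Scan time per layer: 92168.7 / 4100 → 22.4802 s.
Time per layer = 22.4802 + 18 = 40.4802 s.
399 layers × 40.4802 s/layer = 16151.5998 s, i.e. 4.49 hours.

4.49 hours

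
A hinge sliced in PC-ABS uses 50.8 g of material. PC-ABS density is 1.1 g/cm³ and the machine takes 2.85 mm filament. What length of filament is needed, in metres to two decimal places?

Extruded volume: 50.8/1.1 = 46.1818 cm³ (46181.8 mm³).
Cross-section of 2.85 mm filament: π·(2.85/2)² = 6.3794 mm².
Length = 46181.8 / 6.3794 = 7239.21 mm = 7.24 m.

7.24 m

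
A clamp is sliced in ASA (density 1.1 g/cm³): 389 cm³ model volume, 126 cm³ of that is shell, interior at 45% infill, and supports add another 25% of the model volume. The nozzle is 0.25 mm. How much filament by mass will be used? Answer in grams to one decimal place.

375.8 g

Volume inside the shell = 389 − 126, so 263 cm³.
Infill volume = 0.45 × 263, so 118.35 cm³.
Support = 0.25 × 389 = 97.25 cm³.
Total extruded: 126 + 118.35 + 97.25 → 341.6 cm³.
Mass: 341.6 × 1.1 → 375.76 g.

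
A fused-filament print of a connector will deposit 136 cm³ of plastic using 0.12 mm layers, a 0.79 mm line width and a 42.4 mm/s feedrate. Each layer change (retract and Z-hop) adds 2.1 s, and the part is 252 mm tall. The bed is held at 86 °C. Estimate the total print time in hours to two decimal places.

10.62 hours

Bead cross-section: 0.12 × 0.79 → 0.0948 mm².
Total extruded path = 136000/0.0948 = 1434599.2 mm.
Print-move time = 1434599.2 / 42.4 = 33834.9 s.
Layers = ⌈252/0.12⌉ = 2100.
Layer-change overhead: 2100 × 2.1 → 4410 s.
Altogether 33834.9 + 4410 = 38244.9 s, i.e. 10.62 hours.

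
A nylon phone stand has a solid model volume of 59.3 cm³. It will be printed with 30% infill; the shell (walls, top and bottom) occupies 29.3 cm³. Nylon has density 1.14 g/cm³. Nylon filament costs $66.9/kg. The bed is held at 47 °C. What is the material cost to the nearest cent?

Interior volume = 59.3 − 29.3 = 30 cm³.
Infill deposited = 0.30 × 30, so 9 cm³.
Deposited volume = 29.3 + 9, so 38.3 cm³.
Mass = 38.3 × 1.14 = 43.662 g.
At $66.9/kg: 43.662/1000 × 66.9 = $2.92.

$2.92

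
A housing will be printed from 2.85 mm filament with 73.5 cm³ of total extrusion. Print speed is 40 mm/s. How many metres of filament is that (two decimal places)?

Cross-section of 2.85 mm filament: π·(2.85/2)² = 6.3794 mm².
L = 73500 mm³ / 6.3794 mm² = 11521.46 mm, i.e. 11.52 m.

11.52 m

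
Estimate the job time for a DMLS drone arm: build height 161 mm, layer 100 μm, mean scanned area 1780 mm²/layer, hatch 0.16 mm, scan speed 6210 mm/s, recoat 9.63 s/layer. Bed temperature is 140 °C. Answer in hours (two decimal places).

5.11 hours

Layer count = ceil(161 / 0.1) = 1610.
Scan path per layer = 1780 / 0.16 = 11125 mm.
Scan time per layer: 11125 / 6210 → 1.7915 s.
Time per layer: 1.7915 + 9.63 → 11.4215 s.
Build time = 1610 × 11.4215 = 18388.615 s = 5.11 hours.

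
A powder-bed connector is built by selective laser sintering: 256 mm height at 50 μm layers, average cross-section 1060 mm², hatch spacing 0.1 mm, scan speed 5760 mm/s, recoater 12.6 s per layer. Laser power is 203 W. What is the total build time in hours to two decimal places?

20.54 hours

Layer count = ceil(256 / 0.05) = 5120.
Per-layer scan distance = 1060 / 0.1 = 10600 mm.
Per-layer scan time = 10600 / 5760, so 1.8403 s.
Per-layer time = 1.8403 + 12.6, so 14.4403 s.
Total: 5120 × 14.4403 s = 73934.336 s → 20.54 hours.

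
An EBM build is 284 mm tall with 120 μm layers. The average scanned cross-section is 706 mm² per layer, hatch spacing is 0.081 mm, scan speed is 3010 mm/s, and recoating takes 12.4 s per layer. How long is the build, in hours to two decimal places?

10.06 hours

Layer count = ceil(284 / 0.12) = 2367.
Hatch length per layer = 706 / 0.081, so 8716 mm.
Scan time per layer = 8716 / 3010 = 2.8957 s.
Per-layer time: 2.8957 + 12.4 → 15.2957 s.
2367 layers × 15.2957 s/layer = 36204.9219 s, i.e. 10.06 hours.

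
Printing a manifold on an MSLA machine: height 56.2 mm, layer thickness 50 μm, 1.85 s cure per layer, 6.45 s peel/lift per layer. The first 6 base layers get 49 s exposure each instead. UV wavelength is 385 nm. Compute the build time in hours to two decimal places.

2.67 hours

Number of layers: 56.2 / 0.05 → 1124 (rounded up).
Base layers: 6 × (49 + 6.45) → 332.7 s.
Regular layers = 1118 × (1.85 + 6.45) = 9279.4 s.
Sum: 332.7 + 9279.4 = 9612.1 s → 2.67 hours.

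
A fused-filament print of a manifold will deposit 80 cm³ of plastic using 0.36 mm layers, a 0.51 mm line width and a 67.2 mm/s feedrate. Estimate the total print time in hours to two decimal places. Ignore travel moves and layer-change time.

1.80 hours

Line area = 0.36 × 0.51, so 0.1836 mm².
Toolpath length = 80 cm³ / 0.1836 mm² = 80000 / 0.1836 = 435729.8 mm.
Extrusion time = 435729.8 / 67.2, so 6484.1 s.
Converting: 6484.1 s = 1.80 hours.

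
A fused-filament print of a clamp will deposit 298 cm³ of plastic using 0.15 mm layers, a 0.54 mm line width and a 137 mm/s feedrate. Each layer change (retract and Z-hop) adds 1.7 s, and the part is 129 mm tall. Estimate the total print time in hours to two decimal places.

7.87 hours

Bead cross-section = 0.15 × 0.54 = 0.081 mm².
Toolpath length = 298 cm³ / 0.081 mm² = 298000 / 0.081 = 3679012.3 mm.
Extrusion time = 3679012.3 / 137, so 26854.1 s.
Layers = ⌈129/0.15⌉ = 860.
Z-hop total: 860 × 1.7 → 1462 s.
Total = 26854.1 + 1462 = 28316.1 s = 7.87 hours.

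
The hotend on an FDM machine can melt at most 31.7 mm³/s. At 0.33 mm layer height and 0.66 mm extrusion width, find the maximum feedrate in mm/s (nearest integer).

Extrusion cross-section = 0.33 × 0.66, so 0.2178 mm².
v_max = Q/A = 31.7/0.2178 = 145.55 mm/s → 146 mm/s.

146 mm/s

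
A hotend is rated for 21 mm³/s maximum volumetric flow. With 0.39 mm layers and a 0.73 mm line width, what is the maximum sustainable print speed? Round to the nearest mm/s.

74 mm/s

A: 0.39 × 0.73 → 0.2847 mm².
v_max = Q/A = 21/0.2847 = 73.76 mm/s → 74 mm/s.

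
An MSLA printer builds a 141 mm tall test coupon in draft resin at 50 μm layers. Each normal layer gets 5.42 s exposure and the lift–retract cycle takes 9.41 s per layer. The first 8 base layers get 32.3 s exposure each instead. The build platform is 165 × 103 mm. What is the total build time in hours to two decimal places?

11.68 hours

Layer count = ceil(141 / 0.05) = 2820.
Burn-in layers = 8 × (32.3 + 9.41) = 333.68 s.
Regular layers = 2812 × (5.42 + 9.41), so 41701.96 s.
Sum: 333.68 + 41701.96 = 42035.64 s → 11.68 hours.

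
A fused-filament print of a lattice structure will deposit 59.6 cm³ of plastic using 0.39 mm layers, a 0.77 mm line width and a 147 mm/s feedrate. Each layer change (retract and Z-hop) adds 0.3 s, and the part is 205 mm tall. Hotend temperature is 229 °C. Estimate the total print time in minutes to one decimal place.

Line area = 0.39 × 0.77, so 0.3003 mm².
Path length: 59600 mm³ / 0.3003 mm² → 198468.2 mm.
Extrusion time: 198468.2 / 147 → 1350.1 s.
Layer count = ceil(205 / 0.39) = 526.
Non-print overhead: 526 × 0.3 → 157.8 s.
Altogether 1350.1 + 157.8 = 1507.9 s, i.e. 25.1 minutes.

25.1 minutes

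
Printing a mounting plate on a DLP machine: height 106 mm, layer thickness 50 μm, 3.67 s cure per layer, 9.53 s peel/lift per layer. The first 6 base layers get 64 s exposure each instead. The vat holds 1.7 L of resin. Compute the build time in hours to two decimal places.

7.87 hours

Number of layers: 106 / 0.05 → 2120 (rounded up).
Bottom layers: 6 × (64 + 9.53) → 441.18 s.
Remaining layers = 2114 × (3.67 + 9.53) = 27904.8 s.
Total = 441.18 + 27904.8 = 28345.98 s = 7.87 hours.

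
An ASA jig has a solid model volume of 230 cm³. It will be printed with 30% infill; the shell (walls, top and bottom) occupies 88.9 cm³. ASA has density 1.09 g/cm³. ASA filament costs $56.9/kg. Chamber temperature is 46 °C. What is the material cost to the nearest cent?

Infill region = 230 − 88.9, so 141.1 cm³.
Infill volume: 0.30 × 141.1 → 42.33 cm³.
Deposited volume = 88.9 + 42.33, so 131.23 cm³.
Mass: 131.23 × 1.09 → 143.0407 g.
At $56.9/kg: 143.0407/1000 × 56.9 = $8.14.

$8.14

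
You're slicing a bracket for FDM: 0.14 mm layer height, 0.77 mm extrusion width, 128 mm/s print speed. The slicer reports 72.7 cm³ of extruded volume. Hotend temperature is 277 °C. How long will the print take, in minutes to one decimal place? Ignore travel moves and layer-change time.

87.8 minutes

Bead cross-section: 0.14 × 0.77 → 0.1078 mm².
Toolpath length = 72.7 cm³ / 0.1078 mm² = 72700 / 0.1078 = 674397 mm.
Extrusion time: 674397 / 128 → 5268.7 s.
Converting: 5268.7 s = 87.8 minutes.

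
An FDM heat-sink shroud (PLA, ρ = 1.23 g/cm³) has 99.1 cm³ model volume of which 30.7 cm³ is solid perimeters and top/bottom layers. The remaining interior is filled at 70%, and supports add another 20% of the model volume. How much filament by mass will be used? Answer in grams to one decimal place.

121.0 g

Infill region: 99.1 − 30.7 → 68.4 cm³.
Deposited infill = 0.70 × 68.4, so 47.88 cm³.
Support = 0.20 × 99.1 = 19.82 cm³.
Total extruded = 30.7 + 47.88 + 19.82 = 98.4 cm³.
Mass: 98.4 × 1.23 → 121.032 g.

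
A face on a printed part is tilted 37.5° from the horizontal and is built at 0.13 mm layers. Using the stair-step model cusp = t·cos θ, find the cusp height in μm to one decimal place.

h_c = t·cos θ = 0.13 × 0.7934 = 0.103142 mm (103.1 μm).

103.1 μm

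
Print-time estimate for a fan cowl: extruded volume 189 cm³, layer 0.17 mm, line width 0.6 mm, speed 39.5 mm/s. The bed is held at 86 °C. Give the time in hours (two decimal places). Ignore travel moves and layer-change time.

Bead cross-section = 0.17 × 0.6, so 0.102 mm².
Path length: 189000 mm³ / 0.102 mm² → 1852941.2 mm.
Time extruding = 1852941.2 / 39.5 = 46909.9 s.
Converting: 46909.9 s = 13.03 hours.

13.03 hours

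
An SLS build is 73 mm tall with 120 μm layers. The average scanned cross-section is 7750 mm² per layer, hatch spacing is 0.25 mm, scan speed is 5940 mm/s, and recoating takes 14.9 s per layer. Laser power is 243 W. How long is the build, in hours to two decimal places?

3.40 hours

Layer count = ceil(73 / 0.12) = 609.
Hatch length per layer = 7750 / 0.25, so 31000 mm.
Laser time per layer: 31000 / 5940 → 5.2189 s.
Layer cycle: 5.2189 + 14.9 → 20.1189 s.
609 layers × 20.1189 s/layer = 12252.4101 s, i.e. 3.40 hours.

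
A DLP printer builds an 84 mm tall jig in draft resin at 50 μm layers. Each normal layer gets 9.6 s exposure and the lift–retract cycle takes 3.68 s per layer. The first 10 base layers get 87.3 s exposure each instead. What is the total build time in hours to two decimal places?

Number of layers: 84 / 0.05 → 1680 (rounded up).
Bottom layers = 10 × (87.3 + 3.68) = 909.8 s.
Normal layers = 1670 × (9.6 + 3.68) = 22177.6 s.
Total = 909.8 + 22177.6 = 23087.4 s = 6.41 hours.

6.41 hours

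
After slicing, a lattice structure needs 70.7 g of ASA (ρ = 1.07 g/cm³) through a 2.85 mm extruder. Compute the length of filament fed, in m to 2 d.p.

10.36 m

Extruded volume: 70.7/1.07 = 66.0748 cm³ (66074.8 mm³).
Filament cross-section = π × (2.85/2)² = 6.3794 mm².
Length = 66074.8 / 6.3794 = 10357.53 mm = 10.36 m.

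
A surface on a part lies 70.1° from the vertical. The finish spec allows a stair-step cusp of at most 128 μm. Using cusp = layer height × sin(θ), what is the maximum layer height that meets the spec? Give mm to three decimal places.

0.136 mm

sin(70.1°) = 0.9403; t_max = 0.128/0.9403 = 0.136 mm.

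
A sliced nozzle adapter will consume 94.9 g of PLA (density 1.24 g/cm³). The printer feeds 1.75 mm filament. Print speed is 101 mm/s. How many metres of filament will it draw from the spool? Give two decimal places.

Extruded volume: 94.9/1.24 = 76.5323 cm³ (76532.3 mm³).
Filament cross-section = π × (1.75/2)² = 2.4053 mm².
Length = 76532.3 / 2.4053 = 31818.19 mm = 31.82 m.

31.82 m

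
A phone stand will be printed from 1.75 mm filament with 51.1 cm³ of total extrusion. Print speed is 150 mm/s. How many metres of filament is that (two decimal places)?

Cross-section of 1.75 mm filament: π·(1.75/2)² = 2.4053 mm².
Length = 51.1 cm³ / 2.4053 mm² = 51100 / 2.4053 = 21244.75 mm = 21.24 m.

21.24 m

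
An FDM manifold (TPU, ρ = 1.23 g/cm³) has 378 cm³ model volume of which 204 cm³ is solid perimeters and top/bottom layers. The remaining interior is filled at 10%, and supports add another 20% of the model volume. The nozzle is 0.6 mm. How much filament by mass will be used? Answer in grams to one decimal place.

Interior volume: 378 − 204 → 174 cm³.
Deposited infill = 0.10 × 174, so 17.4 cm³.
Support = 0.20 × 378 = 75.6 cm³.
Total extruded = 204 + 17.4 + 75.6, so 297 cm³.
Mass = 297 × 1.23 = 365.31 g.

365.3 g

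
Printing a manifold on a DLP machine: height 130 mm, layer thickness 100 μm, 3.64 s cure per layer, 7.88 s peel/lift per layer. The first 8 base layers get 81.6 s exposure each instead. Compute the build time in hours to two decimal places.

Number of layers: 130 / 0.1 → 1300 (rounded up).
Burn-in layers: 8 × (81.6 + 7.88) → 715.84 s.
Normal layers = 1292 × (3.64 + 7.88), so 14883.84 s.
Sum: 715.84 + 14883.84 = 15599.68 s → 4.33 hours.

4.33 hours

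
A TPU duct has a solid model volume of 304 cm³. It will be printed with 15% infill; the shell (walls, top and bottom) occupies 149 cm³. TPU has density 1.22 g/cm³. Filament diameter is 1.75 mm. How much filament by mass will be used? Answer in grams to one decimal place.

Interior volume = 304 − 149, so 155 cm³.
Infill volume = 0.15 × 155 = 23.25 cm³.
Deposited volume = 149 + 23.25 = 172.25 cm³.
Mass = 172.25 × 1.22, so 210.145 g.

210.1 g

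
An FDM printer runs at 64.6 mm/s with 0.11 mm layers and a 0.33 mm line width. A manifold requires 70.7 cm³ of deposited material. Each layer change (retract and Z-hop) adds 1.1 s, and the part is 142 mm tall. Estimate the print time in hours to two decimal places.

8.77 hours

Line area = 0.11 × 0.33 = 0.0363 mm².
Toolpath length = 70.7 cm³ / 0.0363 mm² = 70700 / 0.0363 = 1947658.4 mm.
Extrusion time = 1947658.4 / 64.6, so 30149.5 s.
Number of layers: 142 / 0.11 → 1291 (rounded up).
Z-hop total = 1291 × 1.1 = 1420.1 s.
Altogether 30149.5 + 1420.1 = 31569.6 s, i.e. 8.77 hours.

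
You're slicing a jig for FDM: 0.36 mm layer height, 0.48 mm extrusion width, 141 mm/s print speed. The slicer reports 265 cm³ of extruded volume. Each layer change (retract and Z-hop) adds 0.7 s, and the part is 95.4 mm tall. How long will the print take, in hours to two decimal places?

3.07 hours

Extrusion cross-section = 0.36 × 0.48 = 0.1728 mm².
Path length: 265000 mm³ / 0.1728 mm² → 1533564.8 mm.
Time extruding: 1533564.8 / 141 → 10876.3 s.
Layers = ⌈95.4/0.36⌉ = 265.
Layer-change overhead = 265 × 0.7 = 185.5 s.
Total = 10876.3 + 185.5 = 11061.8 s = 3.07 hours.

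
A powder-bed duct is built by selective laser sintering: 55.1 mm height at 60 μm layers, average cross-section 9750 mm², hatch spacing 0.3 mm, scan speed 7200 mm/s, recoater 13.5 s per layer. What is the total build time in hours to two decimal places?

Layer count = ceil(55.1 / 0.06) = 919.
Per-layer scan distance = 9750 / 0.3 = 32500 mm.
Scan time per layer = 32500 / 7200, so 4.5139 s.
Per-layer time = 4.5139 + 13.5, so 18.0139 s.
Total: 919 × 18.0139 s = 16554.7741 s → 4.60 hours.

4.60 hours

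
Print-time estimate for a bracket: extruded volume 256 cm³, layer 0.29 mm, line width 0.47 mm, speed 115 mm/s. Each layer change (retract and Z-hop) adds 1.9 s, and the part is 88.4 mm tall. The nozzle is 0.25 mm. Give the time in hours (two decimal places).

Bead cross-section = 0.29 × 0.47, so 0.1363 mm².
Total extruded path = 256000/0.1363 = 1878209.8 mm.
Time extruding = 1878209.8 / 115, so 16332.3 s.
Layers = ⌈88.4/0.29⌉ = 305.
Layer-change overhead = 305 × 1.9, so 579.5 s.
Altogether 16332.3 + 579.5 = 16911.8 s, i.e. 4.70 hours.

4.70 hours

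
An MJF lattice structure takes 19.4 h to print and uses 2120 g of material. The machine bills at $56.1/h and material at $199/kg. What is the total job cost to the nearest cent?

Time charge = 56.1 × 19.4, so $1088.34.
Material cost = 199 × 2120/1000, so $421.88.
Job cost: 1088.34 + 421.88 = $1510.22.

$1510.22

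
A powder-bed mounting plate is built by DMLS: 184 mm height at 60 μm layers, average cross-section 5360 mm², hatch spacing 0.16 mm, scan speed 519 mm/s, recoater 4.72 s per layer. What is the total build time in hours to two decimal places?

59.01 hours

Layers = ⌈184/0.06⌉ = 3067.
Per-layer scan distance = 5360 / 0.16, so 33500 mm.
Per-layer scan time = 33500 / 519 = 64.5472 s.
Per-layer time = 64.5472 + 4.72, so 69.2672 s.
Total: 3067 × 69.2672 s = 212442.5024 s → 59.01 hours.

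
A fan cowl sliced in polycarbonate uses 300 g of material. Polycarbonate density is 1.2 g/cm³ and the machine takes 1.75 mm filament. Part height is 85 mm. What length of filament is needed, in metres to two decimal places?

Extruded volume: 300/1.2 = 250 cm³ (250000 mm³).
A = π r² = π × 0.875² = 2.4053 mm².
L = V/A = 250000/2.4053 = 103937.14 mm → 103.94 m.

103.94 m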